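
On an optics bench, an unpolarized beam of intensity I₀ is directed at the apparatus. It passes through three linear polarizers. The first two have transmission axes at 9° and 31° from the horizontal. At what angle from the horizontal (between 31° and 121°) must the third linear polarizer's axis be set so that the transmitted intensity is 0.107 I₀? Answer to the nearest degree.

Unpolarized light through the first polarizer → I₁ = ½ I₀, now polarized at 9°.
I₂ = I₁ cos²(31° − 9°) = 0.5 I₀ · cos²(22°) = 0.4298 I₀.
Need I₃/I₀ = 0.107, so cos²(θ − 31°) = 0.107 / 0.4298 = 0.2489.
θ − 31° = arccos(√0.2489) = 60.1°, giving θ ≈ 31 + 60.1 = 91.1°.

θ ≈ 91°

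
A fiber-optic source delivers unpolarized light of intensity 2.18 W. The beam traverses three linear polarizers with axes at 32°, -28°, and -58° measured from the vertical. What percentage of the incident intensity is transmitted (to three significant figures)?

≈ 9.38%

Unpolarized light through the first polarizer → I₁ = 2.18 W/2 = 1.09 W, polarized at 32°.
I₂ = I₁ · cos²(60°) = 1.09 · 0.25 = 0.2725 W.
I₃ = I₂ · cos²(30°) = 0.2725 · 0.75 = 0.2044 W.
That is 9.375% of the incident intensity.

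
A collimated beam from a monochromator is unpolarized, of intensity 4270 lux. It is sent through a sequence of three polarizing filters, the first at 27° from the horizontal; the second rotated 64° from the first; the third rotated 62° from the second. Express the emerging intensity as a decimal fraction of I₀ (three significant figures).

Unpolarized light through the first polarizer → I₁ = 4270 lux/2 = 2135 lux, polarized at 27°.
I₂ = I₁ · cos²(64°) = 2135 · 0.1922 = 410.3 lux.
I₃ = I₂ · cos²(62°) = 410.3 · 0.2204 = 90.43 lux.
Transmitted fraction = 0.02118.

I/I₀ ≈ 0.0212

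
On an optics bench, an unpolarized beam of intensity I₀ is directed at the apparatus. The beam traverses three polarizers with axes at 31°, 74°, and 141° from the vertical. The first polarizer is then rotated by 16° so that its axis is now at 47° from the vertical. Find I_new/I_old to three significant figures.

I_new/I_old ≈ 1.48

Before rotation:
Unpolarized light through the first polarizer → I₁ = ½ I₀, now polarized at 31°.
I₂ = I₁ cos²(74° − 31°) = 0.5 I₀ · cos²(43°) = 0.2674 I₀.
I₃ = I₂ cos²(141° − 74°) = 0.2674 I₀ · cos²(67°) = 0.04083 I₀.
After rotation:
Unpolarized light through the first polarizer → I₁ = ½ I₀, now polarized at 47°.
I₂ = I₁ cos²(74° − 47°) = 0.5 I₀ · cos²(27°) = 0.3969 I₀.
I₃ = I₂ cos²(141° − 74°) = 0.3969 I₀ · cos²(67°) = 0.0606 I₀.
Ratio = 0.0606 / 0.04083 = 1.484.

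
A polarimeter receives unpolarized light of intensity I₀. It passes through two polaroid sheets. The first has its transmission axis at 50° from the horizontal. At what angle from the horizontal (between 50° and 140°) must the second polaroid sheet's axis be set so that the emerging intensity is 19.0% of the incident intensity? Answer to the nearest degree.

θ ≈ 102°

Unpolarized light through the first polarizer → I₁ = ½ I₀, now polarized at 50°.
Need I₂/I₀ = 0.19, so cos²(θ − 50°) = 0.19 / 0.5 = 0.38.
θ − 50° = arccos(√0.38) = 51.9°, giving θ ≈ 50 + 51.9 = 101.9°.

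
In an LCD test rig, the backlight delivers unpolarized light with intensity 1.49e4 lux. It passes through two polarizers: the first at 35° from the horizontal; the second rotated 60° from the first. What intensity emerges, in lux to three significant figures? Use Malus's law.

I ≈ 1860 lux

Unpolarized light through the first polarizer → I₁ = 1.49e4 lux/2 = 7450 lux, polarized at 35°.
I₂ = I₁ · cos²(60°) = 7450 · 0.25 = 1863 lux.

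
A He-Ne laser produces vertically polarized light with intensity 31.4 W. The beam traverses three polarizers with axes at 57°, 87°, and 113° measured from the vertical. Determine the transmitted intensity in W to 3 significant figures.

I ≈ 5.64 W

By Malus's law, I₁ = 31.4 W · cos²(57°) = 9.314 W.
I₂ = I₁ · cos²(30°) = 9.314 · 0.75 = 6.986 W.
I₃ = I₂ · cos²(26°) = 6.986 · 0.8078 = 5.643 W.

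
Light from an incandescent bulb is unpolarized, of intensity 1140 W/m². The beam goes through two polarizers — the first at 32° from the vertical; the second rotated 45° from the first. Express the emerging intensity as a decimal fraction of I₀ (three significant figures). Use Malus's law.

Unpolarized light through the first polarizer → I₁ = 1140 W/m²/2 = 570 W/m², polarized at 32°.
I₂ = I₁ · cos²(45°) = 570 · 0.5 = 285 W/m².
Transmitted fraction = 0.25.

I/I₀ ≈ 0.250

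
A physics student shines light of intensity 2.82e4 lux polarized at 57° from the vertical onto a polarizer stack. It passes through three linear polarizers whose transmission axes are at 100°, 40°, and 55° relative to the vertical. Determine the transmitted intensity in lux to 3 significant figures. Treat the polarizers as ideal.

I₁ = 2.82e4 lux · cos²(43°) = 1.508e+04 lux.
I₂ = I₁ · cos²(60°) = 1.508e+04 · 0.25 = 3771 lux.
I₃ = I₂ · cos²(15°) = 3771 · 0.933 = 3518 lux.

I ≈ 3520 lux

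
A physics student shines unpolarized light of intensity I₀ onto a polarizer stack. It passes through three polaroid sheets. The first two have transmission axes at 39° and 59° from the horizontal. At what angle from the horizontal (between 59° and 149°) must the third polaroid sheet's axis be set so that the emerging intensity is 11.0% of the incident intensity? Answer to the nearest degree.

θ ≈ 119°

Unpolarized light through the first polarizer → I₁ = ½ I₀, now polarized at 39°.
I₂ = I₁ cos²(59° − 39°) = 0.5 I₀ · cos²(20°) = 0.4415 I₀.
Need I₃/I₀ = 0.11, so cos²(θ − 59°) = 0.11 / 0.4415 = 0.2491.
θ − 59° = arccos(√0.2491) = 60.1°, giving θ ≈ 59 + 60.1 = 119.1°.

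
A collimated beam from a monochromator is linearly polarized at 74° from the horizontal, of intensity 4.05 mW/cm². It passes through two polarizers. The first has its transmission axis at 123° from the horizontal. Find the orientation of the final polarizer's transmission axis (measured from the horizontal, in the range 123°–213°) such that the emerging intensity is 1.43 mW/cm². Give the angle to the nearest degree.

θ ≈ 148°

I₁ = I₀ cos²(123° − 74°) = I₀ cos²(49°) = 0.4304 I₀.
Target fraction: 1.43 / 4.05 mW/cm² = 0.3531 of I₀.
Need I₂/I₀ = 0.3531, so cos²(θ − 123°) = 0.3531 / 0.4304 = 0.8203.
θ − 123° = arccos(√0.8203) = 25.1°, giving θ ≈ 123 + 25.1 = 148.1°.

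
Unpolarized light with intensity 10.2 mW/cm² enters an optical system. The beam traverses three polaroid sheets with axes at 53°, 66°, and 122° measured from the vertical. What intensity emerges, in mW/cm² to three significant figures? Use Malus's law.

Unpolarized light through the first polarizer → I₁ = 10.2 mW/cm²/2 = 5.1 mW/cm², polarized at 53°.
I₂ = I₁ · cos²(13°) = 5.1 · 0.9494 = 4.842 mW/cm².
I₃ = I₂ · cos²(56°) = 4.842 · 0.3127 = 1.514 mW/cm².

I ≈ 1.51 mW/cm²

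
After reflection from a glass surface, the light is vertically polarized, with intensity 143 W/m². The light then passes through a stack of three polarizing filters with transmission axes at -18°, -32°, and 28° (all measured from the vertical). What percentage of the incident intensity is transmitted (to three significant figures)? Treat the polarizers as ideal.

I₁ = 143 W/m² · cos²(18°) = 129.3 W/m².
I₂ = I₁ · cos²(14°) = 129.3 · 0.9415 = 121.8 W/m².
I₃ = I₂ · cos²(60°) = 121.8 · 0.25 = 30.44 W/m².
That is 21.29% of the incident intensity.

≈ 21.3%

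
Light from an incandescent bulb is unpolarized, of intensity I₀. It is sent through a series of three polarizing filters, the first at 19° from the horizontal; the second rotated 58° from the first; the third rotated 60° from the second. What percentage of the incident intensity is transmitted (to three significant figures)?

Unpolarized light through the first polarizer → I₁ = ½ I₀, now polarized at 19°.
I₂ = I₁ cos²(58°) = 0.5 · 0.2808 I₀ = 0.1404 I₀.
I₃ = I₂ cos²(60°) = 0.1404 · 0.25 I₀ = 0.0351 I₀.
That is 3.51% of the incident intensity.

≈ 3.51%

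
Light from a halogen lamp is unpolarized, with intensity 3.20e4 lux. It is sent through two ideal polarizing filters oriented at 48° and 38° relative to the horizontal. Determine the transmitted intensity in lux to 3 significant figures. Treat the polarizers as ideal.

Unpolarized light through the first polarizer → I₁ = 3.20e4 lux/2 = 1.6e+04 lux, polarized at 48°.
I₂ = I₁ · cos²(10°) = 1.6e+04 · 0.9698 = 1.552e+04 lux.

I ≈ 1.55e4 lux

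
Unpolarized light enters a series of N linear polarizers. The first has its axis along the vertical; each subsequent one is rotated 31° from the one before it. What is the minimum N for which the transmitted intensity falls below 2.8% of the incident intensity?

N = 11

First polarizer halves the unpolarized light: factor 1/2.
Each further stage multiplies by cos²(31°) = 0.7347.
After N polarizers: T = 0.5·0.7347^(N−1). Require T < 0.028 ⇒ N−1 > ln(0.028/0.5)/ln(0.7347) = 9.35, so N−1 ≥ 10 and N = 11.
Check: N=11 gives T = 0.02292 < 0.028; N=10 gives T = 0.0312.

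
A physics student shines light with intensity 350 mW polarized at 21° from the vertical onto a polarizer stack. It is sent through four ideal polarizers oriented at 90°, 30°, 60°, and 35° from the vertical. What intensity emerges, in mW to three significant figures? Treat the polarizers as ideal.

I ≈ 6.92 mW

I₁ = 350 mW · cos²(69°) = 44.95 mW.
I₂ = I₁ · cos²(60°) = 44.95 · 0.25 = 11.24 mW.
I₃ = I₂ · cos²(30°) = 11.24 · 0.75 = 8.428 mW.
I₄ = I₃ · cos²(25°) = 8.428 · 0.8214 = 6.923 mW.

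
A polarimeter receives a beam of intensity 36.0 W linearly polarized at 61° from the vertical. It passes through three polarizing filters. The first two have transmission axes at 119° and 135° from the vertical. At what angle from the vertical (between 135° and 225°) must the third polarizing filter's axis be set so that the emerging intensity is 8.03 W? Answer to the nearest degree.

I₁ = I₀ cos²(119° − 61°) = I₀ cos²(58°) = 0.2808 I₀.
I₂ = I₁ cos²(135° − 119°) = 0.2808 I₀ · cos²(16°) = 0.2595 I₀.
Target fraction: 8.03 / 36.0 W = 0.2231 of I₀.
Need I₃/I₀ = 0.2231, so cos²(θ − 135°) = 0.2231 / 0.2595 = 0.8596.
θ − 135° = arccos(√0.8596) = 22.0°, giving θ ≈ 135 + 22.0 = 157.0°.

θ ≈ 157°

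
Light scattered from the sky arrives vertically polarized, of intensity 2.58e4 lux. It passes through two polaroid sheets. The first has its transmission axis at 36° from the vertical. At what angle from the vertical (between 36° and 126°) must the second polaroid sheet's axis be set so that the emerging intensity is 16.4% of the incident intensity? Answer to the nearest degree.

I₁ = I₀ cos²(36° − 0°) = I₀ cos²(36°) = 0.6545 I₀.
Need I₂/I₀ = 0.164, so cos²(θ − 36°) = 0.164 / 0.6545 = 0.2506.
θ − 36° = arccos(√0.2506) = 60.0°, giving θ ≈ 36 + 60.0 = 96.0°.

θ ≈ 96°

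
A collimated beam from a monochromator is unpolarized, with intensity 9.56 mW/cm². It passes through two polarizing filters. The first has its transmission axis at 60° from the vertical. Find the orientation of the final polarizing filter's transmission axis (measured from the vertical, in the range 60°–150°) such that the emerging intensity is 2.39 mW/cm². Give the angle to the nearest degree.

Unpolarized light through the first polarizer → I₁ = ½ I₀, now polarized at 60°.
Target fraction: 2.39 / 9.56 mW/cm² = 0.25 of I₀.
Need I₂/I₀ = 0.25, so cos²(θ − 60°) = 0.25 / 0.5 = 0.5.
θ − 60° = arccos(√0.5) = 45.0°, giving θ ≈ 60 + 45.0 = 105.0°.

θ ≈ 105°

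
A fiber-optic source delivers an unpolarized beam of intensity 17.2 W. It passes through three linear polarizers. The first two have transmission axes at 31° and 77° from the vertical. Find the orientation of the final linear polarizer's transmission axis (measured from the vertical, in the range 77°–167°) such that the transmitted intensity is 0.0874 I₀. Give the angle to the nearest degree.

θ ≈ 130°

Unpolarized light through the first polarizer → I₁ = ½ I₀, now polarized at 31°.
I₂ = I₁ cos²(77° − 31°) = 0.5 I₀ · cos²(46°) = 0.2413 I₀.
Need I₃/I₀ = 0.0874, so cos²(θ − 77°) = 0.0874 / 0.2413 = 0.3622.
θ − 77° = arccos(√0.3622) = 53.0°, giving θ ≈ 77 + 53.0 = 130.0°.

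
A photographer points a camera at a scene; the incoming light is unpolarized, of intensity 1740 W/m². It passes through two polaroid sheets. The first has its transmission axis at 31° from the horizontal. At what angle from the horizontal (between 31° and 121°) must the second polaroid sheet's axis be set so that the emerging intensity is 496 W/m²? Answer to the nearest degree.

Unpolarized light through the first polarizer → I₁ = ½ I₀, now polarized at 31°.
Target fraction: 496 / 1740 W/m² = 0.2851 of I₀.
Need I₂/I₀ = 0.2851, so cos²(θ − 31°) = 0.2851 / 0.5 = 0.5701.
θ − 31° = arccos(√0.5701) = 41.0°, giving θ ≈ 31 + 41.0 = 72.0°.

θ ≈ 72°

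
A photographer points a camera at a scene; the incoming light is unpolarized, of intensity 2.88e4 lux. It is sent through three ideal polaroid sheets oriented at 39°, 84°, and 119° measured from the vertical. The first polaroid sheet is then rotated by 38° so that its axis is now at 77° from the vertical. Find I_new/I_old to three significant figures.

Before rotation:
Unpolarized light through the first polarizer → I₁ = ½ I₀, now polarized at 39°.
I₂ = I₁ cos²(84° − 39°) = 0.5 I₀ · cos²(45°) = 0.25 I₀.
I₃ = I₂ cos²(119° − 84°) = 0.25 I₀ · cos²(35°) = 0.1678 I₀.
After rotation:
Unpolarized light through the first polarizer → I₁ = ½ I₀, now polarized at 77°.
I₂ = I₁ cos²(84° − 77°) = 0.5 I₀ · cos²(7°) = 0.4926 I₀.
I₃ = I₂ cos²(119° − 84°) = 0.4926 I₀ · cos²(35°) = 0.3305 I₀.
Ratio = 0.3305 / 0.1678 = 1.97.

I_new/I_old ≈ 1.97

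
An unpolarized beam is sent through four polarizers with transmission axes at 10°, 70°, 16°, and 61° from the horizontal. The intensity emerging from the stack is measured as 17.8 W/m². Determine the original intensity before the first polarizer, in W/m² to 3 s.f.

I₀ ≈ 824 W/m²

Unpolarized light through the first polarizer → I₁ = ½ I₀, now polarized at 10°.
I₂ = I₁ cos²(70° − 10°) = 0.5 I₀ · cos²(60°) = 0.125 I₀.
I₃ = I₂ cos²(16° − 70°) = 0.125 I₀ · cos²(54°) = 0.04319 I₀.
I₄ = I₃ cos²(61° − 16°) = 0.04319 I₀ · cos²(45°) = 0.02159 I₀.
So 17.8 W/m² = 0.02159 I₀, giving I₀ = 17.8/0.02159 = 824.3 W/m².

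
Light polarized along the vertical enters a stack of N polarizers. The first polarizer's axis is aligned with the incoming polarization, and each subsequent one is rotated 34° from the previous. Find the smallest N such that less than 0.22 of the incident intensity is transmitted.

N = 6

First polarizer is aligned with the polarization: full transmission.
Each further stage multiplies by cos²(34°) = 0.6873.
After N polarizers: T = 0.6873^(N−1). Require T < 0.22 ⇒ N−1 > ln(0.22)/ln(0.6873) = 4.04, so N−1 ≥ 5 and N = 6.
Check: N=6 gives T = 0.1534 < 0.22; N=5 gives T = 0.2231.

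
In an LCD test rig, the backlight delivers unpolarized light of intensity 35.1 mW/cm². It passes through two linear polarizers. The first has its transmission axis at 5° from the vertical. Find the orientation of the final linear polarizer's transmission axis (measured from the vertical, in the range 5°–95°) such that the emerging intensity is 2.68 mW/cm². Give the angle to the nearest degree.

θ ≈ 72°

Unpolarized light through the first polarizer → I₁ = ½ I₀, now polarized at 5°.
Target fraction: 2.68 / 35.1 mW/cm² = 0.07635 of I₀.
Need I₂/I₀ = 0.07635, so cos²(θ − 5°) = 0.07635 / 0.5 = 0.1527.
θ − 5° = arccos(√0.1527) = 67.0°, giving θ ≈ 5 + 67.0 = 72.0°.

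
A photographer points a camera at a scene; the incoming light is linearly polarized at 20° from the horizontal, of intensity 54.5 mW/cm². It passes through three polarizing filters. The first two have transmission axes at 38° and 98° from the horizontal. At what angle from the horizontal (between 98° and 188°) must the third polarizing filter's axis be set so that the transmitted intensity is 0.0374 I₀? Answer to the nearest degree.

By Malus's law, I₁ = I₀ cos²(38° − 20°) = I₀ cos²(18°) = 0.9045 I₀.
I₂ = I₁ cos²(98° − 38°) = 0.9045 I₀ · cos²(60°) = 0.2261 I₀.
Need I₃/I₀ = 0.0374, so cos²(θ − 98°) = 0.0374 / 0.2261 = 0.1654.
θ − 98° = arccos(√0.1654) = 66.0°, giving θ ≈ 98 + 66.0 = 164.0°.

θ ≈ 164°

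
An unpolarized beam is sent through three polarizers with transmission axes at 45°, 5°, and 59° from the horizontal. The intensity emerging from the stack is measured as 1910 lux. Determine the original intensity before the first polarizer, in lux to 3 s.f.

I₀ ≈ 1.88e4 lux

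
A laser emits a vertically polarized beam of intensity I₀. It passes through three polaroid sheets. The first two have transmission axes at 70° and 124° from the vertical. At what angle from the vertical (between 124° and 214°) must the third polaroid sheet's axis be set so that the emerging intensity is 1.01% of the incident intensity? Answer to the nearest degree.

θ ≈ 184°

I₁ = I₀ cos²(70° − 0°) = I₀ cos²(70°) = 0.117 I₀.
I₂ = I₁ cos²(124° − 70°) = 0.117 I₀ · cos²(54°) = 0.04041 I₀.
Need I₃/I₀ = 0.0101, so cos²(θ − 124°) = 0.0101 / 0.04041 = 0.2499.
θ − 124° = arccos(√0.2499) = 60.0°, giving θ ≈ 124 + 60.0 = 184.0°.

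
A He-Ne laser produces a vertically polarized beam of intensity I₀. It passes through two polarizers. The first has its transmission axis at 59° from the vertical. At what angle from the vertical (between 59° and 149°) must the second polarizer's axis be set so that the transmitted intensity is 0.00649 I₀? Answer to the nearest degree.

θ ≈ 140°

By Malus's law, I₁ = I₀ cos²(59° − 0°) = I₀ cos²(59°) = 0.2653 I₀.
Need I₂/I₀ = 0.00649, so cos²(θ − 59°) = 0.00649 / 0.2653 = 0.02447.
θ − 59° = arccos(√0.02447) = 81.0°, giving θ ≈ 59 + 81.0 = 140.0°.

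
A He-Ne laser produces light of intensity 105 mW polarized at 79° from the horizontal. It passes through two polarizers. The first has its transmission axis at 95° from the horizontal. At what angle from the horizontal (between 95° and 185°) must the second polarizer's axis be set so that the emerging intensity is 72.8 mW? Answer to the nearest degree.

By Malus's law, I₁ = I₀ cos²(95° − 79°) = I₀ cos²(16°) = 0.924 I₀.
Target fraction: 72.8 / 105 mW = 0.6933 of I₀.
Need I₂/I₀ = 0.6933, so cos²(θ − 95°) = 0.6933 / 0.924 = 0.7503.
θ − 95° = arccos(√0.7503) = 30.0°, giving θ ≈ 95 + 30.0 = 125.0°.

θ ≈ 125°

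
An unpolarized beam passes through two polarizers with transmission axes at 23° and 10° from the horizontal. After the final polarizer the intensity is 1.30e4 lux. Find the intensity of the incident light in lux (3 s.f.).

Unpolarized light through the first polarizer → I₁ = ½ I₀, now polarized at 23°.
I₂ = I₁ cos²(10° − 23°) = 0.5 I₀ · cos²(13°) = 0.4747 I₀.
So 1.30e4 lux = 0.4747 I₀, giving I₀ = 1.30e4/0.4747 = 2.739e+04 lux.

I₀ ≈ 2.74e4 lux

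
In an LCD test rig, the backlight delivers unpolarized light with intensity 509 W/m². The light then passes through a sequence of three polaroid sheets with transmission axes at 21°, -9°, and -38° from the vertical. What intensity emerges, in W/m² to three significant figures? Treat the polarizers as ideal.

I ≈ 146 W/m²

Unpolarized light through the first polarizer → I₁ = 509 W/m²/2 = 254.5 W/m², polarized at 21°.
I₂ = I₁ · cos²(30°) = 254.5 · 0.75 = 190.9 W/m².
I₃ = I₂ · cos²(29°) = 190.9 · 0.765 = 146 W/m².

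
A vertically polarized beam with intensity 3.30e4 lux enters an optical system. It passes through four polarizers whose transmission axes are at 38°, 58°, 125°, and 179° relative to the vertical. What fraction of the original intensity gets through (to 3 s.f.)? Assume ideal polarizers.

By Malus's law, I₁ = 3.30e4 lux · cos²(38°) = 2.049e+04 lux.
I₂ = I₁ · cos²(20°) = 2.049e+04 · 0.883 = 1.809e+04 lux.
I₃ = I₂ · cos²(67°) = 1.809e+04 · 0.1527 = 2763 lux.
I₄ = I₃ · cos²(54°) = 2763 · 0.3455 = 954.4 lux.
Transmitted fraction = 0.02892.

I/I₀ ≈ 0.0289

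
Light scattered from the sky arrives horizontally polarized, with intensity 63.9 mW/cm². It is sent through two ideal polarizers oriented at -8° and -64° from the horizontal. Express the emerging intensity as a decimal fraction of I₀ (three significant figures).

I/I₀ ≈ 0.307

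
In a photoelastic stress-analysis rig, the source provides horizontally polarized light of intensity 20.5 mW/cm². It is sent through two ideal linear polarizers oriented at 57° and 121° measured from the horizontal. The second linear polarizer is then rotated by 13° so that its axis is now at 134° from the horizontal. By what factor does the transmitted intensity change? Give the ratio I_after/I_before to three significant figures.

Before rotation:
I₁ = I₀ cos²(57° − 0°) = I₀ cos²(57°) = 0.2966 I₀.
I₂ = I₁ cos²(121° − 57°) = 0.2966 I₀ · cos²(64°) = 0.057 I₀.
After rotation:
I₁ = I₀ cos²(57° − 0°) = I₀ cos²(57°) = 0.2966 I₀.
I₂ = I₁ cos²(134° − 57°) = 0.2966 I₀ · cos²(77°) = 0.01501 I₀.
Ratio = 0.01501 / 0.057 = 0.2633.

I_new/I_old ≈ 0.263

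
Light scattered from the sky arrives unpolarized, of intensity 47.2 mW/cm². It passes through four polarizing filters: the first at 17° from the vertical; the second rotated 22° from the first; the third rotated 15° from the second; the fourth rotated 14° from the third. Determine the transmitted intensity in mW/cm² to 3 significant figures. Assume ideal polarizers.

I ≈ 17.8 mW/cm²

Unpolarized light through the first polarizer → I₁ = 47.2 mW/cm²/2 = 23.6 mW/cm², polarized at 17°.
I₂ = I₁ · cos²(22°) = 23.6 · 0.8597 = 20.29 mW/cm².
I₃ = I₂ · cos²(15°) = 20.29 · 0.933 = 18.93 mW/cm².
I₄ = I₃ · cos²(14°) = 18.93 · 0.9415 = 17.82 mW/cm².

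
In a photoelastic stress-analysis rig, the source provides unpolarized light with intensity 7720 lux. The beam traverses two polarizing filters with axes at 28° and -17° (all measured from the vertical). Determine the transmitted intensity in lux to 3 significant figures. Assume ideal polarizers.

I ≈ 1930 lux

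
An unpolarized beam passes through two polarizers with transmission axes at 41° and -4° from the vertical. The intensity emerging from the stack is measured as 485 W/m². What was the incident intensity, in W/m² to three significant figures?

Unpolarized light through the first polarizer → I₁ = ½ I₀, now polarized at 41°.
I₂ = I₁ cos²(-4° − 41°) = 0.5 I₀ · cos²(45°) = 0.25 I₀.
So 485 W/m² = 0.25 I₀, giving I₀ = 485/0.25 = 1940 W/m².

I₀ ≈ 1940 W/m²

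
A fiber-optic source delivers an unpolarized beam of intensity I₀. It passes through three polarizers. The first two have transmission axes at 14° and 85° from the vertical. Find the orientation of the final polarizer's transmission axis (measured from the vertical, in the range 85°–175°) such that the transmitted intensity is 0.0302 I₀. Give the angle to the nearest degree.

Unpolarized light through the first polarizer → I₁ = ½ I₀, now polarized at 14°.
I₂ = I₁ cos²(85° − 14°) = 0.5 I₀ · cos²(71°) = 0.053 I₀.
Need I₃/I₀ = 0.0302, so cos²(θ − 85°) = 0.0302 / 0.053 = 0.5698.
θ − 85° = arccos(√0.5698) = 41.0°, giving θ ≈ 85 + 41.0 = 126.0°.

θ ≈ 126°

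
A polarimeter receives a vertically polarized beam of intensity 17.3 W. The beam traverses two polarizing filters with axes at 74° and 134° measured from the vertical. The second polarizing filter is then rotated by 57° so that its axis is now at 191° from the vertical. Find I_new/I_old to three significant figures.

Before rotation:
I₁ = I₀ cos²(74° − 0°) = I₀ cos²(74°) = 0.07598 I₀.
I₂ = I₁ cos²(134° − 74°) = 0.07598 I₀ · cos²(60°) = 0.01899 I₀.
After rotation:
I₁ = I₀ cos²(74° − 0°) = I₀ cos²(74°) = 0.07598 I₀.
Angle between axes 1 and 2: 63°. I₂ = 0.07598 I₀ · cos²(63°) = 0.01566 I₀.
Ratio = 0.01566 / 0.01899 = 0.8244.

I_new/I_old ≈ 0.824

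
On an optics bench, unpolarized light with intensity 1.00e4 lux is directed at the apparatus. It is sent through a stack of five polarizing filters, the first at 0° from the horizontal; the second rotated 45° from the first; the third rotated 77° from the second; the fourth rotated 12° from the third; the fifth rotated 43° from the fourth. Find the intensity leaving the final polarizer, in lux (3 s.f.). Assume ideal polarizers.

I ≈ 64.7 lux

Unpolarized light through the first polarizer → I₁ = 1.00e4 lux/2 = 5000 lux, polarized at 0°.
I₂ = I₁ · cos²(45°) = 5000 · 0.5 = 2500 lux.
I₃ = I₂ · cos²(77°) = 2500 · 0.0506 = 126.5 lux.
I₄ = I₃ · cos²(12°) = 126.5 · 0.9568 = 121 lux.
I₅ = I₄ · cos²(43°) = 121 · 0.5349 = 64.74 lux.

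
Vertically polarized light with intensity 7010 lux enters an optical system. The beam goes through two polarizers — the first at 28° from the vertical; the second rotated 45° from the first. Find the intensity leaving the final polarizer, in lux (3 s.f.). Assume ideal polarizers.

I₁ = 7010 lux · cos²(28°) = 5465 lux.
I₂ = I₁ · cos²(45°) = 5465 · 0.5 = 2732 lux.

I ≈ 2730 lux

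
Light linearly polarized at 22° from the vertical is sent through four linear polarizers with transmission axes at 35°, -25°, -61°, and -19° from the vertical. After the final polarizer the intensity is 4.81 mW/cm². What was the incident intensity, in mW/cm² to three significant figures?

I₀ ≈ 56.1 mW/cm²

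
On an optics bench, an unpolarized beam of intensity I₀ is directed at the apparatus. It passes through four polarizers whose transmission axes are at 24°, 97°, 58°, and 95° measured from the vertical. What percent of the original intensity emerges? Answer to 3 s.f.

Unpolarized light through the first polarizer → I₁ = ½ I₀, now polarized at 24°.
I₂ = I₁ cos²(97° − 24°) = 0.5 I₀ · cos²(73°) = 0.04274 I₀.
I₃ = I₂ cos²(58° − 97°) = 0.04274 I₀ · cos²(39°) = 0.02581 I₀.
I₄ = I₃ cos²(95° − 58°) = 0.02581 I₀ · cos²(37°) = 0.01646 I₀.
That is 1.646% of the incident intensity.

≈ 1.65%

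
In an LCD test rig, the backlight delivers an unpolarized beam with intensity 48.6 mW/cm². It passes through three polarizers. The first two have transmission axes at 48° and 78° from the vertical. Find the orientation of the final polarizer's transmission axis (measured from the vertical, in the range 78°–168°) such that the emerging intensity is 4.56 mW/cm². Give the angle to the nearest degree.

θ ≈ 138°

Unpolarized light through the first polarizer → I₁ = ½ I₀, now polarized at 48°.
I₂ = I₁ cos²(78° − 48°) = 0.5 I₀ · cos²(30°) = 0.375 I₀.
Target fraction: 4.56 / 48.6 mW/cm² = 0.09383 of I₀.
Need I₃/I₀ = 0.09383, so cos²(θ − 78°) = 0.09383 / 0.375 = 0.2502.
θ − 78° = arccos(√0.2502) = 60.0°, giving θ ≈ 78 + 60.0 = 138.0°.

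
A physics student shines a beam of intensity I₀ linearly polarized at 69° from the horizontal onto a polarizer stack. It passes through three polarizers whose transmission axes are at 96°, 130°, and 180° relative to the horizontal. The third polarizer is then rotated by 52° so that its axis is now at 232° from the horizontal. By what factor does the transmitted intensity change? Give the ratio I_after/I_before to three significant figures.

I_new/I_old ≈ 0.105

Before rotation:
By Malus's law, I₁ = I₀ cos²(96° − 69°) = I₀ cos²(27°) = 0.7939 I₀.
I₂ = I₁ cos²(130° − 96°) = 0.7939 I₀ · cos²(34°) = 0.5456 I₀.
I₃ = I₂ cos²(180° − 130°) = 0.5456 I₀ · cos²(50°) = 0.2254 I₀.
After rotation:
I₁ = I₀ cos²(96° − 69°) = I₀ cos²(27°) = 0.7939 I₀.
I₂ = I₁ cos²(130° − 96°) = 0.7939 I₀ · cos²(34°) = 0.5456 I₀.
Angle between axes 2 and 3: 78°. I₃ = 0.5456 I₀ · cos²(78°) = 0.02359 I₀.
Ratio = 0.02359 / 0.2254 = 0.1046.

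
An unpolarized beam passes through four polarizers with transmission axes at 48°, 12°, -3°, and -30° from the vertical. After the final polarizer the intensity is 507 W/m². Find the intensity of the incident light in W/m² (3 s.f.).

I₀ ≈ 2090 W/m²

Unpolarized light through the first polarizer → I₁ = ½ I₀, now polarized at 48°.
I₂ = I₁ cos²(12° − 48°) = 0.5 I₀ · cos²(36°) = 0.3273 I₀.
I₃ = I₂ cos²(-3° − 12°) = 0.3273 I₀ · cos²(15°) = 0.3053 I₀.
I₄ = I₃ cos²(-30° + 3°) = 0.3053 I₀ · cos²(27°) = 0.2424 I₀.
So 507 W/m² = 0.2424 I₀, giving I₀ = 507/0.2424 = 2092 W/m².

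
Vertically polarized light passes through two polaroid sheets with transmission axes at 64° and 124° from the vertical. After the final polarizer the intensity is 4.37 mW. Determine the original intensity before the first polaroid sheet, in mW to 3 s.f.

By Malus's law, I₁ = I₀ cos²(64° − 0°) = I₀ cos²(64°) = 0.1922 I₀.
I₂ = I₁ cos²(124° − 64°) = 0.1922 I₀ · cos²(60°) = 0.04804 I₀.
So 4.37 mW = 0.04804 I₀, giving I₀ = 4.37/0.04804 = 90.96 mW.

I₀ ≈ 91.0 mW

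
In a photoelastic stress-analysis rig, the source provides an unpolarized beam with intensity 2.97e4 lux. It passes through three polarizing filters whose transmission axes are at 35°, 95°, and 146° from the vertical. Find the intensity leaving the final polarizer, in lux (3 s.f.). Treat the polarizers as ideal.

Unpolarized light through the first polarizer → I₁ = 2.97e4 lux/2 = 1.485e+04 lux, polarized at 35°.
I₂ = I₁ · cos²(60°) = 1.485e+04 · 0.25 = 3713 lux.
I₃ = I₂ · cos²(51°) = 3713 · 0.396 = 1470 lux.

I ≈ 1470 lux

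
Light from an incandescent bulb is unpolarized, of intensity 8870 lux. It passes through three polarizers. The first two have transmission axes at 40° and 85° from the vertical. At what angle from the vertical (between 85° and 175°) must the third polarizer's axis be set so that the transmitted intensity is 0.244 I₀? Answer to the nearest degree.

Unpolarized light through the first polarizer → I₁ = ½ I₀, now polarized at 40°.
I₂ = I₁ cos²(85° − 40°) = 0.5 I₀ · cos²(45°) = 0.25 I₀.
Need I₃/I₀ = 0.244, so cos²(θ − 85°) = 0.244 / 0.25 = 0.976.
θ − 85° = arccos(√0.976) = 8.9°, giving θ ≈ 85 + 8.9 = 93.9°.

θ ≈ 94°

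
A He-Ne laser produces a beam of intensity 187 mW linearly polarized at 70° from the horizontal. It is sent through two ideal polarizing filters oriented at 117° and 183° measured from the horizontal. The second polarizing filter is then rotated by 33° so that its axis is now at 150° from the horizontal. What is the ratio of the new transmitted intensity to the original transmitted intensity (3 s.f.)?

Before rotation:
By Malus's law, I₁ = I₀ cos²(117° − 70°) = I₀ cos²(47°) = 0.4651 I₀.
I₂ = I₁ cos²(183° − 117°) = 0.4651 I₀ · cos²(66°) = 0.07695 I₀.
After rotation:
I₁ = I₀ cos²(117° − 70°) = I₀ cos²(47°) = 0.4651 I₀.
I₂ = I₁ cos²(150° − 117°) = 0.4651 I₀ · cos²(33°) = 0.3272 I₀.
Ratio = 0.3272 / 0.07695 = 4.252.

I_new/I_old ≈ 4.25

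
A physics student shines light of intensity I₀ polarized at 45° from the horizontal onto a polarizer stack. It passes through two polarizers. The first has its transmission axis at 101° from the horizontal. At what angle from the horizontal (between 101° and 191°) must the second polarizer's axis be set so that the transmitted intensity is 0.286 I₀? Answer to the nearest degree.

θ ≈ 118°

I₁ = I₀ cos²(101° − 45°) = I₀ cos²(56°) = 0.3127 I₀.
Need I₂/I₀ = 0.286, so cos²(θ − 101°) = 0.286 / 0.3127 = 0.9146.
θ − 101° = arccos(√0.9146) = 17.0°, giving θ ≈ 101 + 17.0 = 118.0°.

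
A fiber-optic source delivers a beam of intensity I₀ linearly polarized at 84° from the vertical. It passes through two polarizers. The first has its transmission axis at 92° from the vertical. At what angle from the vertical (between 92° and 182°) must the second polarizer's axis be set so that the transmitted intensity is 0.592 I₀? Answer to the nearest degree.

By Malus's law, I₁ = I₀ cos²(92° − 84°) = I₀ cos²(8°) = 0.9806 I₀.
Need I₂/I₀ = 0.592, so cos²(θ − 92°) = 0.592 / 0.9806 = 0.6037.
θ − 92° = arccos(√0.6037) = 39.0°, giving θ ≈ 92 + 39.0 = 131.0°.

θ ≈ 131°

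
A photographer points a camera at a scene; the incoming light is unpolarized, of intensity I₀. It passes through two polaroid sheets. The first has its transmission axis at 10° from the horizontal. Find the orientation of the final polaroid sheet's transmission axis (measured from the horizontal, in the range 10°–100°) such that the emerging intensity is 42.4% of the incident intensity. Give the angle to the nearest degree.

Unpolarized light through the first polarizer → I₁ = ½ I₀, now polarized at 10°.
Need I₂/I₀ = 0.424, so cos²(θ − 10°) = 0.424 / 0.5 = 0.848.
θ − 10° = arccos(√0.848) = 22.9°, giving θ ≈ 10 + 22.9 = 32.9°.

θ ≈ 33°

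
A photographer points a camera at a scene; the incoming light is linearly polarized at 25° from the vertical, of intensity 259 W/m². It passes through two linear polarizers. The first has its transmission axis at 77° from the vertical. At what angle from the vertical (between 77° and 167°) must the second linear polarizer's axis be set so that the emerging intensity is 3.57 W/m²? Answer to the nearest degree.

θ ≈ 156°

By Malus's law, I₁ = I₀ cos²(77° − 25°) = I₀ cos²(52°) = 0.379 I₀.
Target fraction: 3.57 / 259 W/m² = 0.01378 of I₀.
Need I₂/I₀ = 0.01378, so cos²(θ − 77°) = 0.01378 / 0.379 = 0.03637.
θ − 77° = arccos(√0.03637) = 79.0°, giving θ ≈ 77 + 79.0 = 156.0°.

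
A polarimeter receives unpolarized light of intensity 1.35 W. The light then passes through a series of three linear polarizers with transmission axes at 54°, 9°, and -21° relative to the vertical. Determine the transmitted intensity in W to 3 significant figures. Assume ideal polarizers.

Unpolarized light through the first polarizer → I₁ = 1.35 W/2 = 0.675 W, polarized at 54°.
I₂ = I₁ · cos²(45°) = 0.675 · 0.5 = 0.3375 W.
I₃ = I₂ · cos²(30°) = 0.3375 · 0.75 = 0.2531 W.

I ≈ 0.253 W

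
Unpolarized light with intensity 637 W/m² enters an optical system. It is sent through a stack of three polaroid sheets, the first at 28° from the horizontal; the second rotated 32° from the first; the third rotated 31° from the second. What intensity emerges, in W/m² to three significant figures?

I ≈ 168 W/m²

Unpolarized light through the first polarizer → I₁ = 637 W/m²/2 = 318.5 W/m², polarized at 28°.
I₂ = I₁ · cos²(32°) = 318.5 · 0.7192 = 229.1 W/m².
I₃ = I₂ · cos²(31°) = 229.1 · 0.7347 = 168.3 W/m².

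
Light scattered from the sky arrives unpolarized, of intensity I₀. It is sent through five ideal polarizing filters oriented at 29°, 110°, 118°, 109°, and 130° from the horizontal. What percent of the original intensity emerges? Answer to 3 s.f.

Unpolarized light through the first polarizer → I₁ = ½ I₀, now polarized at 29°.
I₂ = I₁ cos²(110° − 29°) = 0.5 I₀ · cos²(81°) = 0.01224 I₀.
I₃ = I₂ cos²(118° − 110°) = 0.01224 I₀ · cos²(8°) = 0.012 I₀.
I₄ = I₃ cos²(109° − 118°) = 0.012 I₀ · cos²(9°) = 0.01171 I₀.
I₅ = I₄ cos²(130° − 109°) = 0.01171 I₀ · cos²(21°) = 0.0102 I₀.
That is 1.02% of the incident intensity.

≈ 1.02%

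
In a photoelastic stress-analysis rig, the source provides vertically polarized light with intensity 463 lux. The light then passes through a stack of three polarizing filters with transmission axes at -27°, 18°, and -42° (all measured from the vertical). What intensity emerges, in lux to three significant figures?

I₁ = 463 lux · cos²(27°) = 367.6 lux.
I₂ = I₁ · cos²(45°) = 367.6 · 0.5 = 183.8 lux.
I₃ = I₂ · cos²(60°) = 183.8 · 0.25 = 45.95 lux.

I ≈ 45.9 lux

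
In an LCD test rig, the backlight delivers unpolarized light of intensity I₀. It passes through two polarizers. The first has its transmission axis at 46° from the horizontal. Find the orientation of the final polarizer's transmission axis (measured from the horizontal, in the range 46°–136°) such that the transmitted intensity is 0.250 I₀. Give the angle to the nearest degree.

θ ≈ 91°

Unpolarized light through the first polarizer → I₁ = ½ I₀, now polarized at 46°.
Need I₂/I₀ = 0.25, so cos²(θ − 46°) = 0.25 / 0.5 = 0.5.
θ − 46° = arccos(√0.5) = 45.0°, giving θ ≈ 46 + 45.0 = 91.0°.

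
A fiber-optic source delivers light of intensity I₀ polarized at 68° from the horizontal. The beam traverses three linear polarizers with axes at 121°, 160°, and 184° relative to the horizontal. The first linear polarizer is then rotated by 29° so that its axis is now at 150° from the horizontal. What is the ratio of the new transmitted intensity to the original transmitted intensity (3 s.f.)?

I_new/I_old ≈ 0.0859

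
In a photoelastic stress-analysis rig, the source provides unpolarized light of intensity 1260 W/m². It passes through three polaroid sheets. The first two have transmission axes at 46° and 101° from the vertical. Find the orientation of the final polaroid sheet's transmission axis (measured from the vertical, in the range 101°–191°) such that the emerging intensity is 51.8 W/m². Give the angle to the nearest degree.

θ ≈ 161°

Unpolarized light through the first polarizer → I₁ = ½ I₀, now polarized at 46°.
I₂ = I₁ cos²(101° − 46°) = 0.5 I₀ · cos²(55°) = 0.1645 I₀.
Target fraction: 51.8 / 1260 W/m² = 0.04111 of I₀.
Need I₃/I₀ = 0.04111, so cos²(θ − 101°) = 0.04111 / 0.1645 = 0.2499.
θ − 101° = arccos(√0.2499) = 60.0°, giving θ ≈ 101 + 60.0 = 161.0°.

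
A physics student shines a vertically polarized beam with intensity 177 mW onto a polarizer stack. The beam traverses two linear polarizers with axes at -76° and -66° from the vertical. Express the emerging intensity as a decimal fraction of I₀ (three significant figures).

I/I₀ ≈ 0.0568

I₁ = 177 mW · cos²(76°) = 10.36 mW.
I₂ = I₁ · cos²(10°) = 10.36 · 0.9698 = 10.05 mW.
Transmitted fraction = 0.05676.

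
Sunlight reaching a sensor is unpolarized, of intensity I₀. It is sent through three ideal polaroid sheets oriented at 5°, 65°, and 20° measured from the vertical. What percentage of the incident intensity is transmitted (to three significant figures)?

Unpolarized light through the first polarizer → I₁ = ½ I₀, now polarized at 5°.
I₂ = I₁ cos²(65° − 5°) = 0.5 I₀ · cos²(60°) = 0.125 I₀.
I₃ = I₂ cos²(20° − 65°) = 0.125 I₀ · cos²(45°) = 0.0625 I₀.
That is 6.25% of the incident intensity.

≈ 6.25%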